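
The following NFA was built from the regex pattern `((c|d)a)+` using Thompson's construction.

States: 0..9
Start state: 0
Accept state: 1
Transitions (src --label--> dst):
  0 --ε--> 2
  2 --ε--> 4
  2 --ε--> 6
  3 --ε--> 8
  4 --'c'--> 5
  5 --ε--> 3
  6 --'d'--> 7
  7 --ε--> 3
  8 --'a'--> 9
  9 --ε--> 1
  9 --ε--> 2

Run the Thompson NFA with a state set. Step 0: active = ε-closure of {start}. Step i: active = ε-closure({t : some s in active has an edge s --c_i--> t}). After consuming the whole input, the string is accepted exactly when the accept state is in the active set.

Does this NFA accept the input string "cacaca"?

S₀ = ε-closure({0}) = {0,2,4,6}
'c' @ 1: {3,5,8}
'a' @ 2: {1,2,4,6,9}  [accepting]
'c' @ 3: {3,5,8}
'a' @ 4: {1,2,4,6,9}  [accepting]
'c' @ 5: {3,5,8}
'a' @ 6: {1,2,4,6,9}  [accepting]
after full input: {1,2,4,6,9}  (accept=1 in)

Answer: ACCEPT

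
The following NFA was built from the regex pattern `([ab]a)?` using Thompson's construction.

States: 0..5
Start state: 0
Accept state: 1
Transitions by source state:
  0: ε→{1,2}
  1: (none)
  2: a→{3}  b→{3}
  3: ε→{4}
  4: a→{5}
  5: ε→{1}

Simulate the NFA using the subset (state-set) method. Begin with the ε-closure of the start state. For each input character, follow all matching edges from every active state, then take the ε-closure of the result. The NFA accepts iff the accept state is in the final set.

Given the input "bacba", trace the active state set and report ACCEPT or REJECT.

Answer: REJECT

Steps:
S₀ = ε-closure({0}) = {0,1,2}
'b' @ 1: {3,4}
'a' @ 2: {1,5}  (accept∈set)
'c' @ 3: {}  — state set empty
rest 'ba' ignored (set empty)
end set {} — state 1 not in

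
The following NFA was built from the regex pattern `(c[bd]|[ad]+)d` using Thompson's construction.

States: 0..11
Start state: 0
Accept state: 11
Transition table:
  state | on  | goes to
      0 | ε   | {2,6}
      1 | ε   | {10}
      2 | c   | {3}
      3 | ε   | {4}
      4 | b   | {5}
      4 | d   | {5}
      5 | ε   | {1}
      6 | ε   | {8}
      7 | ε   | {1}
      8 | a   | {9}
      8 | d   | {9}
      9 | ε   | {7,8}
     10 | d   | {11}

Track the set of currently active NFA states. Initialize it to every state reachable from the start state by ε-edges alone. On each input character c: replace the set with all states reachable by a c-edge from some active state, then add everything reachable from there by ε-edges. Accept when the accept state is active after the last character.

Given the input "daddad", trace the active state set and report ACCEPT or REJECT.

initial (ε-close {0}): {0,2,6,8}
'd' @ 1: {1,7,8,9,10}
'a' @ 2: {1,7,8,9,10}
'd' @ 3: {1,7,8,9,10,11}  ✓accept
'd' @ 4: {1,7,8,9,10,11}  ✓accept
'a' @ 5: {1,7,8,9,10}
'd' @ 6: {1,7,8,9,10,11}  ✓accept
end set {1,7,8,9,10,11} — state 11 in

Answer: ACCEPT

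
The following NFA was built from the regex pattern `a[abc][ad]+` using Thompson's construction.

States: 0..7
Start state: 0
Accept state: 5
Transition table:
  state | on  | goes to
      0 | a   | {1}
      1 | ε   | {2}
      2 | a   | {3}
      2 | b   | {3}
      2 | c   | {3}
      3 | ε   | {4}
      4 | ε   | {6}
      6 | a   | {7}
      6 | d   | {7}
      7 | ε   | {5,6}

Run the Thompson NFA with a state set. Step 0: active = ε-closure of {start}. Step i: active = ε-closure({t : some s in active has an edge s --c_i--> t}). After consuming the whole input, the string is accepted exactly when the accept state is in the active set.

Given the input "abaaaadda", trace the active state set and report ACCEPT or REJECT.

Answer: ACCEPT

Trace:
S₀ = ε-closure({0}) = {0}
'a' @ 1: {1,2}
'b' @ 2: {3,4,6}
'a' @ 3: {5,6,7}  (accept∈set)
'a' @ 4: {5,6,7}  (accept∈set)
'a' @ 5: {5,6,7}  (accept∈set)
'a' @ 6: {5,6,7}  (accept∈set)
'd' @ 7: {5,6,7}  (accept∈set)
'd' @ 8: {5,6,7}  (accept∈set)
'a' @ 9: {5,6,7}  (accept∈set)
after full input: {5,6,7}  (accept=5 in)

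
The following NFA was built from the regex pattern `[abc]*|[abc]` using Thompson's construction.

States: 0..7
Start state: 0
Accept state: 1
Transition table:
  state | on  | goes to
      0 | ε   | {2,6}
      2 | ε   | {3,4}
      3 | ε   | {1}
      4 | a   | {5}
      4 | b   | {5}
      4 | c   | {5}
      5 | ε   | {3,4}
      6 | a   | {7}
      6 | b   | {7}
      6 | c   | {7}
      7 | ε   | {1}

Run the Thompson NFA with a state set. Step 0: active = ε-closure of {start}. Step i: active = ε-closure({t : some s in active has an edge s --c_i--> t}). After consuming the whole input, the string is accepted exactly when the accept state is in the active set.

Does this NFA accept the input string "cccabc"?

Answer: ACCEPT

Derivation:
S₀ = ε-closure({0}) = {0,1,2,3,4,6}
'c' @ 1: {1,3,4,5,7}  [accepting]
'c' @ 2: {1,3,4,5}  [accepting]
'c' @ 3: {1,3,4,5}  [accepting]
'a' @ 4: {1,3,4,5}  [accepting]
'b' @ 5: {1,3,4,5}  [accepting]
'c' @ 6: {1,3,4,5}  [accepting]
end set {1,3,4,5} — state 1 in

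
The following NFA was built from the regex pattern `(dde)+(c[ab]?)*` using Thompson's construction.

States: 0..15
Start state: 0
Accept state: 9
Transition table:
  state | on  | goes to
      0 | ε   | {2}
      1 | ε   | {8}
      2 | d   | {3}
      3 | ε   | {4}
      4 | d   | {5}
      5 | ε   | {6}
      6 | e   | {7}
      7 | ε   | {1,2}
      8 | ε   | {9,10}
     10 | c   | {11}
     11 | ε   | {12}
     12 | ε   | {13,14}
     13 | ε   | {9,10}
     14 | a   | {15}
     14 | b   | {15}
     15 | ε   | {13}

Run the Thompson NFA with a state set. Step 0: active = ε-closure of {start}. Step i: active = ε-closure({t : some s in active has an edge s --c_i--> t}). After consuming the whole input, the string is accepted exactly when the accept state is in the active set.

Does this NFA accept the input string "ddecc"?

initial (ε-close {0}): {0,2}
'd' @ 1: {3,4}
'd' @ 2: {5,6}
'e' @ 3: {1,2,7,8,9,10}  [accepting]
'c' @ 4: {9,10,11,12,13,14}  [accepting]
'c' @ 5: {9,10,11,12,13,14}  [accepting]
final: {9,10,11,12,13,14}; accept 9 in set

Answer: ACCEPT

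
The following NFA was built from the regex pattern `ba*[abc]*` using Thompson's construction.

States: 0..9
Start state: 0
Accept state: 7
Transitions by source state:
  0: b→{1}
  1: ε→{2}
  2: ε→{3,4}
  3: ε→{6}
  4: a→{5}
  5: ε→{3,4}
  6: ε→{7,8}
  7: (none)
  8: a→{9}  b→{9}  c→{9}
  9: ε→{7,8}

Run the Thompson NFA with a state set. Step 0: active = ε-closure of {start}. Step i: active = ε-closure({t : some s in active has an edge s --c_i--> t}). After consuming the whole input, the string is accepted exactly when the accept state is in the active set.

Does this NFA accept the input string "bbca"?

start: ε-closure({0}) = {0}
'b' @ 1: {1,2,3,4,6,7,8}  ✓accept
'b' @ 2: {7,8,9}  ✓accept
'c' @ 3: {7,8,9}  ✓accept
'a' @ 4: {7,8,9}  ✓accept
final: {7,8,9}; accept 7 in set

Answer: ACCEPT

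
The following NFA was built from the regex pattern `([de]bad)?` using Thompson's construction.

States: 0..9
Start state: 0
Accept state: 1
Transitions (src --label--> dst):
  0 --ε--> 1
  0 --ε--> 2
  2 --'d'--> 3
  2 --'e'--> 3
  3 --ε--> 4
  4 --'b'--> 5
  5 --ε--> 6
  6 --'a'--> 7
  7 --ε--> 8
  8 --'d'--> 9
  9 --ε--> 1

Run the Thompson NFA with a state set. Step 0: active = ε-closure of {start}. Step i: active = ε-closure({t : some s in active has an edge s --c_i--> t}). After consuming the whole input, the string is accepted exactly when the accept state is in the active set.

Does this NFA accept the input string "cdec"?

initial (ε-close {0}): {0,1,2}
'c' @ 1: {}  — dead — no transitions
rest 'dec' ignored (set empty)
end set {} — state 1 not in

Answer: REJECT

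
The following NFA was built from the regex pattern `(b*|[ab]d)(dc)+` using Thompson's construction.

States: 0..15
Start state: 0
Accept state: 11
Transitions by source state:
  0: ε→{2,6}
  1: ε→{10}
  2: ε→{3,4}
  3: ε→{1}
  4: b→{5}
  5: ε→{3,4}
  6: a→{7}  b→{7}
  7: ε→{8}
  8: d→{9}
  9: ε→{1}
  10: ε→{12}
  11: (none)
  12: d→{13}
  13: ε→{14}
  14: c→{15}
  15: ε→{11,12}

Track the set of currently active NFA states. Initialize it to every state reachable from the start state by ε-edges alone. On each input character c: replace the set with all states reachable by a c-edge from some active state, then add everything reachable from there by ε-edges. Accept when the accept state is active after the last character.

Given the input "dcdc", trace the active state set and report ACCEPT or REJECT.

initial (ε-close {0}): {0,1,2,3,4,6,10,12}
'd' @ 1: {13,14}
'c' @ 2: {11,12,15}  [accepting]
'd' @ 3: {13,14}
'c' @ 4: {11,12,15}  [accepting]
after full input: {11,12,15}  (accept=11 in)

Answer: ACCEPT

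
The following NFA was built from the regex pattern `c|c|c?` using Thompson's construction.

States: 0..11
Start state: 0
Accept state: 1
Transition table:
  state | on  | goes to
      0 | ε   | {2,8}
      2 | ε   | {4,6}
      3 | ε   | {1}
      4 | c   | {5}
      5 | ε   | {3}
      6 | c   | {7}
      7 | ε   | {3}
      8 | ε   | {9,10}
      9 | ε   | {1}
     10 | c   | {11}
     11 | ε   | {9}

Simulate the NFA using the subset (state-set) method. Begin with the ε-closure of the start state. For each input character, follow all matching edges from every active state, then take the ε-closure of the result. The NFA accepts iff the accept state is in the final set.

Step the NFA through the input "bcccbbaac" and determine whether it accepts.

Answer: REJECT

Trace:
S₀ = ε-closure({0}) = {0,1,2,4,6,8,9,10}
'b' @ 1: {}  — no active states
rest 'cccbbaac' ignored (set empty)
end set {} — state 1 not in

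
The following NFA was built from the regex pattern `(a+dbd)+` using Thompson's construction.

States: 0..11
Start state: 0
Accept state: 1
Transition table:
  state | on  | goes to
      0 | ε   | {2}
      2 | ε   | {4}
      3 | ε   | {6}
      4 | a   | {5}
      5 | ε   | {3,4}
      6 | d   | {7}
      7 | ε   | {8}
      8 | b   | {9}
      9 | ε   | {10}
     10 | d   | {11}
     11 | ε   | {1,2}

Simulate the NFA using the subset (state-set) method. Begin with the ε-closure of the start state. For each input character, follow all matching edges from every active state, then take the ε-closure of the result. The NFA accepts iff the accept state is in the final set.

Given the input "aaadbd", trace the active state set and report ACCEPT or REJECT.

S₀ = ε-closure({0}) = {0,2,4}
'a' @ 1: {3,4,5,6}
'a' @ 2: {3,4,5,6}
'a' @ 3: {3,4,5,6}
'd' @ 4: {7,8}
'b' @ 5: {9,10}
'd' @ 6: {1,2,4,11}  ✓accept
after full input: {1,2,4,11}  (accept=1 in)

Answer: ACCEPT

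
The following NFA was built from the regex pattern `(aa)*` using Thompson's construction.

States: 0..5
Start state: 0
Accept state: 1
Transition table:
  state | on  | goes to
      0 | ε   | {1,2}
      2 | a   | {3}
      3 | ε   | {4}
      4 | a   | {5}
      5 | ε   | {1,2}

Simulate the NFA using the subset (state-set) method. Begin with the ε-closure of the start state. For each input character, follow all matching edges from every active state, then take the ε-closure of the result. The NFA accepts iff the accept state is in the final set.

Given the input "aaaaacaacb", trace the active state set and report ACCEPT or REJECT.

initial (ε-close {0}): {0,1,2}
'a' @ 1: {3,4}
'a' @ 2: {1,2,5}  (accept∈set)
'a' @ 3: {3,4}
'a' @ 4: {1,2,5}  (accept∈set)
'a' @ 5: {3,4}
'c' @ 6: {}  — no active states
rest 'aacb' ignored (set empty)
after full input: {}  (accept=1 not in)

Answer: REJECT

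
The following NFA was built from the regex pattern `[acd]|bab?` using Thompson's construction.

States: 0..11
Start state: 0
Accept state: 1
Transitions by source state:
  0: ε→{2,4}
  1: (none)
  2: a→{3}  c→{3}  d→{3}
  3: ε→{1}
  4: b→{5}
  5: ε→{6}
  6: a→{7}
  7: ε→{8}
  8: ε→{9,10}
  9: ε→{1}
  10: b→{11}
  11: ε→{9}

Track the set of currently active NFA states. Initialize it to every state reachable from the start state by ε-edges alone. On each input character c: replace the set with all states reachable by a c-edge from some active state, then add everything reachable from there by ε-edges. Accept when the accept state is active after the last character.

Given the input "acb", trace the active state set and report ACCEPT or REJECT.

Answer: REJECT

Trace:
initial (ε-close {0}): {0,2,4}
'a' @ 1: {1,3}  ✓accept
'c' @ 2: {}  — no active states
rest 'b' ignored (set empty)
end set {} — state 1 not in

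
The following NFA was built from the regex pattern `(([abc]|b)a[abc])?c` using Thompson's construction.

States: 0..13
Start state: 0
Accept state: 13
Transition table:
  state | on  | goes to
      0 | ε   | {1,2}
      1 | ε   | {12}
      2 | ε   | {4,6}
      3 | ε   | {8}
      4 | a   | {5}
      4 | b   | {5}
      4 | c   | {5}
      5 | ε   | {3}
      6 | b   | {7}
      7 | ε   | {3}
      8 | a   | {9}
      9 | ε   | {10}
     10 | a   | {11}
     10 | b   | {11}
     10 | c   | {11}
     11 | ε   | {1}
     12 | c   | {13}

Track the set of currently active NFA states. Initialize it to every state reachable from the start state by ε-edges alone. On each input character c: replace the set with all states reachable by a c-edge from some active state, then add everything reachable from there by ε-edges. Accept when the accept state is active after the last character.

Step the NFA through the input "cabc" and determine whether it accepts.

start: ε-closure({0}) = {0,1,2,4,6,12}
'c' @ 1: {3,5,8,13}  ✓accept
'a' @ 2: {9,10}
'b' @ 3: {1,11,12}
'c' @ 4: {13}  ✓accept
end set {13} — state 13 in

Answer: ACCEPT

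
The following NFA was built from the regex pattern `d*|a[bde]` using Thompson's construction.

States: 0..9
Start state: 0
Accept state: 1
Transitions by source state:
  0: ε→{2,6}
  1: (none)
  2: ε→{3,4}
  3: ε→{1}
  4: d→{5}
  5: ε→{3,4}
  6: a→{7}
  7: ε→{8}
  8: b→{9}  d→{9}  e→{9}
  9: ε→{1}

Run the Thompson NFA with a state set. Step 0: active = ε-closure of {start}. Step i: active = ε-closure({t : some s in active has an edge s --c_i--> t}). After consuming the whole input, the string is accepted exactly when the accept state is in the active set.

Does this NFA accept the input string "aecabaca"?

Answer: REJECT

Trace:
S₀ = ε-closure({0}) = {0,1,2,3,4,6}
'a' @ 1: {7,8}
'e' @ 2: {1,9}  [accepting]
'c' @ 3: {}  — no active states
rest 'abaca' ignored (set empty)
after full input: {}  (accept=1 not in)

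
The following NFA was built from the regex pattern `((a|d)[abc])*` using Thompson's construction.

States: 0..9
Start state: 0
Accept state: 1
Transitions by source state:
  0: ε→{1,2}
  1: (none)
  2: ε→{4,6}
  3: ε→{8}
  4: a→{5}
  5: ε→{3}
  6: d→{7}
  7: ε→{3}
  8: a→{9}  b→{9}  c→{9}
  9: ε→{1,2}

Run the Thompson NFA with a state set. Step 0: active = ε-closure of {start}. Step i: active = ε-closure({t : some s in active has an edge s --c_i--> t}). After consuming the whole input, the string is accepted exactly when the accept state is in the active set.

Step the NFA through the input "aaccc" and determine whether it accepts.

start: ε-closure({0}) = {0,1,2,4,6}
'a' @ 1: {3,5,8}
'a' @ 2: {1,2,4,6,9}  [accepting]
'c' @ 3: {}  — no active states
rest 'cc' ignored (set empty)
end set {} — state 1 not in

Answer: REJECT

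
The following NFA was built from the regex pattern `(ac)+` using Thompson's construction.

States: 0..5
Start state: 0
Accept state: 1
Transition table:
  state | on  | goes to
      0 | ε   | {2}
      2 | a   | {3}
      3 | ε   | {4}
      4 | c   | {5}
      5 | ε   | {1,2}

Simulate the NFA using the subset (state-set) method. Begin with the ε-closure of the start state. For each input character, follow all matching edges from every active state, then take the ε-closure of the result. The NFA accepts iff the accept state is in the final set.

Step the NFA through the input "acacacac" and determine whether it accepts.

Answer: ACCEPT

Trace:
initial (ε-close {0}): {0,2}
'a' @ 1: {3,4}
'c' @ 2: {1,2,5}  ✓accept
'a' @ 3: {3,4}
'c' @ 4: {1,2,5}  ✓accept
'a' @ 5: {3,4}
'c' @ 6: {1,2,5}  ✓accept
'a' @ 7: {3,4}
'c' @ 8: {1,2,5}  ✓accept
after full input: {1,2,5}  (accept=1 in)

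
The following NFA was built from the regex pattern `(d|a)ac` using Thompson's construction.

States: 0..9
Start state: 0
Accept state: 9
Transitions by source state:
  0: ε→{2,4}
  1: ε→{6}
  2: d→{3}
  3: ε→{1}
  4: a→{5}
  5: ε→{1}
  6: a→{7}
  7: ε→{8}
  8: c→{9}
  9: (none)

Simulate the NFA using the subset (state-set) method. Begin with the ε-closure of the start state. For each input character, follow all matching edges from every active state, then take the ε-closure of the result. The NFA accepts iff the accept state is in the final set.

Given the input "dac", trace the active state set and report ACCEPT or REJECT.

Answer: ACCEPT

Trace:
start: ε-closure({0}) = {0,2,4}
'd' @ 1: {1,3,6}
'a' @ 2: {7,8}
'c' @ 3: {9}  ✓accept
after full input: {9}  (accept=9 in)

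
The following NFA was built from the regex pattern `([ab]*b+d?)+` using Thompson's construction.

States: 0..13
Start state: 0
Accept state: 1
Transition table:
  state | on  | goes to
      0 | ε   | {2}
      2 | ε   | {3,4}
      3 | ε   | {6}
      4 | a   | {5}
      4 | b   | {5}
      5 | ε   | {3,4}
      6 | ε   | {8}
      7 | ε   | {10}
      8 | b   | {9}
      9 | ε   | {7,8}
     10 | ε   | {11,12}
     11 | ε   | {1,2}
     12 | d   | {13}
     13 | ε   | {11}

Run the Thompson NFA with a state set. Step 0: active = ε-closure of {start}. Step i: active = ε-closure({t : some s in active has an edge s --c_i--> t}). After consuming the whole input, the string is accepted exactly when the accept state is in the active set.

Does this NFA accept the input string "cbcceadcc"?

Answer: REJECT

Derivation:
initial (ε-close {0}): {0,2,3,4,6,8}
'c' @ 1: {}  — dead — no transitions
rest 'bcceadcc' ignored (set empty)
after full input: {}  (accept=1 not in)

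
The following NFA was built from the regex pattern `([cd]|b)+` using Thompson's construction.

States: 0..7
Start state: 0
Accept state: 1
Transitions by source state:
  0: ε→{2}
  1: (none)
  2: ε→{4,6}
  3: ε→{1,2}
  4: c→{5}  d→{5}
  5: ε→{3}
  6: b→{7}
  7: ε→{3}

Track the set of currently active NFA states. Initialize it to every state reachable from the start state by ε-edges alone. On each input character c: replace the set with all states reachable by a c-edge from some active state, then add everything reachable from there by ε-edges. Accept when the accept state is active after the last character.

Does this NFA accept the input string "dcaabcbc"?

S₀ = ε-closure({0}) = {0,2,4,6}
'd' @ 1: {1,2,3,4,5,6}  (accept∈set)
'c' @ 2: {1,2,3,4,5,6}  (accept∈set)
'a' @ 3: {}  — state set empty
rest 'abcbc' ignored (set empty)
final: {}; accept 1 not in set

Answer: REJECT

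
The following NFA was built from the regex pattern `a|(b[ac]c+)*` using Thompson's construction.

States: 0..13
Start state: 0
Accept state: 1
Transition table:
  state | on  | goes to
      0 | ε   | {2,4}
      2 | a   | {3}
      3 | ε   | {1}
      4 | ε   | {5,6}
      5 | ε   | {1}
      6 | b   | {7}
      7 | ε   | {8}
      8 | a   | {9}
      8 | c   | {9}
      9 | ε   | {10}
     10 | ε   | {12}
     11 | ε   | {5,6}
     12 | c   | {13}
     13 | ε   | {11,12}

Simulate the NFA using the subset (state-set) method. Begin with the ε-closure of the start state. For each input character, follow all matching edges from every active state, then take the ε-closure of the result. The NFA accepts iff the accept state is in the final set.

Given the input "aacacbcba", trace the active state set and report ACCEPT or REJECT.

Answer: REJECT

Derivation:
start: ε-closure({0}) = {0,1,2,4,5,6}
'a' @ 1: {1,3}  (accept∈set)
'a' @ 2: {}  — dead — no transitions
rest 'cacbcba' ignored (set empty)
final: {}; accept 1 not in set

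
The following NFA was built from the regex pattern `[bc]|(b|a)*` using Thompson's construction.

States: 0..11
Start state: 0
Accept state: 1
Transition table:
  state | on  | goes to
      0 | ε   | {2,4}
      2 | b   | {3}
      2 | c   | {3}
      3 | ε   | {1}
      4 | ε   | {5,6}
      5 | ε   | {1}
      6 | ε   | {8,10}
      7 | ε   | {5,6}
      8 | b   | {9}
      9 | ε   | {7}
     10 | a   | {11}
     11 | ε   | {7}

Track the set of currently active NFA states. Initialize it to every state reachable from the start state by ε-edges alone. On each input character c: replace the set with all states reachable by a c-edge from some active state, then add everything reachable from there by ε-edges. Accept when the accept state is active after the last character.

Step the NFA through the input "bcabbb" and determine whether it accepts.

Answer: REJECT

Derivation:
start: ε-closure({0}) = {0,1,2,4,5,6,8,10}
'b' @ 1: {1,3,5,6,7,8,9,10}  [accepting]
'c' @ 2: {}  — no active states
rest 'abbb' ignored (set empty)
end set {} — state 1 not in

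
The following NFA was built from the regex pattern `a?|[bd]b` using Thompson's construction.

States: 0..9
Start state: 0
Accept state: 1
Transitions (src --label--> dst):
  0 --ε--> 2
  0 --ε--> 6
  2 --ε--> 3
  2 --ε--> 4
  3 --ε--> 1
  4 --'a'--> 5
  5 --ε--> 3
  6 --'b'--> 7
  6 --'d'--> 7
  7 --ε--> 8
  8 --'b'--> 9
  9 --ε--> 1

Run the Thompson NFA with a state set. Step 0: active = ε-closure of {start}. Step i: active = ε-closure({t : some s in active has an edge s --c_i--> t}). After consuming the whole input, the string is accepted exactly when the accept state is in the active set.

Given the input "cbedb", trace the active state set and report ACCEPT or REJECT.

S₀ = ε-closure({0}) = {0,1,2,3,4,6}
'c' @ 1: {}  — state set empty
rest 'bedb' ignored (set empty)
final: {}; accept 1 not in set

Answer: REJECT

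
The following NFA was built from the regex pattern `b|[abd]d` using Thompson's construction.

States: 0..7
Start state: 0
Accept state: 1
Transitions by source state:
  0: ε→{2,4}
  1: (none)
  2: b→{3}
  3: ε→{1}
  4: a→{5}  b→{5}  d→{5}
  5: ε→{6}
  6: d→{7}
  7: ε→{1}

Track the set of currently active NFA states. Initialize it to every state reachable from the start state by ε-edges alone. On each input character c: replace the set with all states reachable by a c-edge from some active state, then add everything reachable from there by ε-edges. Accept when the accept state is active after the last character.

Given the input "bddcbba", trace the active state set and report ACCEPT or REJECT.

Answer: REJECT

Derivation:
start: ε-closure({0}) = {0,2,4}
'b' @ 1: {1,3,5,6}  (accept∈set)
'd' @ 2: {1,7}  (accept∈set)
'd' @ 3: {}  — no active states
rest 'cbba' ignored (set empty)
final: {}; accept 1 not in set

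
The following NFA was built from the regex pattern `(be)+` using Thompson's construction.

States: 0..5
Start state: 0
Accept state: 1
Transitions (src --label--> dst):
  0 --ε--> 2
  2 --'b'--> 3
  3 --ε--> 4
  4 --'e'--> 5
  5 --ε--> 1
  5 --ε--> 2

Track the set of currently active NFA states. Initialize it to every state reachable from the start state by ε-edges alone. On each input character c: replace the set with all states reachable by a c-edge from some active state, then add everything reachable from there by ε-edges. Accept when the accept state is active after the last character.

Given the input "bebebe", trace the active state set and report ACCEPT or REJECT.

initial (ε-close {0}): {0,2}
'b' @ 1: {3,4}
'e' @ 2: {1,2,5}  ✓accept
'b' @ 3: {3,4}
'e' @ 4: {1,2,5}  ✓accept
'b' @ 5: {3,4}
'e' @ 6: {1,2,5}  ✓accept
after full input: {1,2,5}  (accept=1 in)

Answer: ACCEPT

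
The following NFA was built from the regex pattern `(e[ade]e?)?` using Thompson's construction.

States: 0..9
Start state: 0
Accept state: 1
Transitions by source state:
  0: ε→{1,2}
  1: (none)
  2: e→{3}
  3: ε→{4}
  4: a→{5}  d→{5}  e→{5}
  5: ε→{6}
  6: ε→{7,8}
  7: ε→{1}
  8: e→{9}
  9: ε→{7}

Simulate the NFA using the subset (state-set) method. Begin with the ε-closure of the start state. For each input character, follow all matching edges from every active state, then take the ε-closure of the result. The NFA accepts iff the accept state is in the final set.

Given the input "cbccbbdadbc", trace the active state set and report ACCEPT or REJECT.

initial (ε-close {0}): {0,1,2}
'c' @ 1: {}  — state set empty
rest 'bccbbdadbc' ignored (set empty)
end set {} — state 1 not in

Answer: REJECT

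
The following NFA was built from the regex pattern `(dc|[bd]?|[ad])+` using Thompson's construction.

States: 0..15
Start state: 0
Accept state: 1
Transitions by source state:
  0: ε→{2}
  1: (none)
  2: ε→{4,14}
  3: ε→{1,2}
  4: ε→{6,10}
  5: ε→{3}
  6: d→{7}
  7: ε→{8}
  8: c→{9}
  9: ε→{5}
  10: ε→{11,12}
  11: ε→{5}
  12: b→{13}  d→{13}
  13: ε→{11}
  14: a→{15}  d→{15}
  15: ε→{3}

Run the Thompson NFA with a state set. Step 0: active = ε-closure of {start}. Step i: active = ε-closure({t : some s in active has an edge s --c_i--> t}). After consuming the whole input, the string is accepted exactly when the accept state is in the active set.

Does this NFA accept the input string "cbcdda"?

Answer: REJECT

Trace:
S₀ = ε-closure({0}) = {0,1,2,3,4,5,6,10,11,12,14}
'c' @ 1: {}  — no active states
rest 'bcdda' ignored (set empty)
final: {}; accept 1 not in set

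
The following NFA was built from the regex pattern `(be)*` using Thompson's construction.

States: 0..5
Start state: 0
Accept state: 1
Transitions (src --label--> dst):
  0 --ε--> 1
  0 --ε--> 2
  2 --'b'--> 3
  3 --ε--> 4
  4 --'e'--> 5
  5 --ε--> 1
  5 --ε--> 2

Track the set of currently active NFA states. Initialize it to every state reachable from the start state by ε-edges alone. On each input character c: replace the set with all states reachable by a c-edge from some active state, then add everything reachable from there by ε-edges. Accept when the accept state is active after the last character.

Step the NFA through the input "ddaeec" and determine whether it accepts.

start: ε-closure({0}) = {0,1,2}
'd' @ 1: {}  — dead — no transitions
rest 'daeec' ignored (set empty)
after full input: {}  (accept=1 not in)

Answer: REJECT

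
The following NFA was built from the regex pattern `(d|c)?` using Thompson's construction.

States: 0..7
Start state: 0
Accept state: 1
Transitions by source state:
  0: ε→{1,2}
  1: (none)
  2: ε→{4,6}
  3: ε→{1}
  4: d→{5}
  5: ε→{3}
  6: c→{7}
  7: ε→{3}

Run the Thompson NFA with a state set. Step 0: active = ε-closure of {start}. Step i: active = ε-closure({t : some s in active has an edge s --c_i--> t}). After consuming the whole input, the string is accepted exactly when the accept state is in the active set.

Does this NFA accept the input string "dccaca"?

Answer: REJECT

Derivation:
initial (ε-close {0}): {0,1,2,4,6}
'd' @ 1: {1,3,5}  [accepting]
'c' @ 2: {}  — state set empty
rest 'caca' ignored (set empty)
final: {}; accept 1 not in set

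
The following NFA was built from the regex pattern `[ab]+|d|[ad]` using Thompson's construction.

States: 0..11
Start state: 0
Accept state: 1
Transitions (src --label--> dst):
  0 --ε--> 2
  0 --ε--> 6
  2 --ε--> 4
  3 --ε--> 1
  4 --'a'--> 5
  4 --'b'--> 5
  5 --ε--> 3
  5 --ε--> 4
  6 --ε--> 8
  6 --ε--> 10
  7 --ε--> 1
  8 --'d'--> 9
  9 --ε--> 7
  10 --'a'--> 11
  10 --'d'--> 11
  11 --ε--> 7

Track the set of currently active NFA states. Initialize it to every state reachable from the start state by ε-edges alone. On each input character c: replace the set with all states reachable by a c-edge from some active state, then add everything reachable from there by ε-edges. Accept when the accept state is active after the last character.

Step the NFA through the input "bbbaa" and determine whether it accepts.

start: ε-closure({0}) = {0,2,4,6,8,10}
'b' @ 1: {1,3,4,5}  (accept∈set)
'b' @ 2: {1,3,4,5}  (accept∈set)
'b' @ 3: {1,3,4,5}  (accept∈set)
'a' @ 4: {1,3,4,5}  (accept∈set)
'a' @ 5: {1,3,4,5}  (accept∈set)
final: {1,3,4,5}; accept 1 in set

Answer: ACCEPT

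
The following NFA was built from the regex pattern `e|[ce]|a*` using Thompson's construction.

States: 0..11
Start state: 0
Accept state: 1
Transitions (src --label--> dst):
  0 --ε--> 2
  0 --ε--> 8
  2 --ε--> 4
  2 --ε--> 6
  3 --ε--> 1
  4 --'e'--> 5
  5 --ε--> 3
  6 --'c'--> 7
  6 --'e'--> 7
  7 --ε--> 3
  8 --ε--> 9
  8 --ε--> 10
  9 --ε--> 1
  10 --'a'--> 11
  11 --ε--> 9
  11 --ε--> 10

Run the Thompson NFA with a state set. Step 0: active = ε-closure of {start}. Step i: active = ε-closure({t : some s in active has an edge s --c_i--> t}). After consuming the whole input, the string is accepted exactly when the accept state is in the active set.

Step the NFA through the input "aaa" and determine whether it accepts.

Answer: ACCEPT

Derivation:
start: ε-closure({0}) = {0,1,2,4,6,8,9,10}
'a' @ 1: {1,9,10,11}  (accept∈set)
'a' @ 2: {1,9,10,11}  (accept∈set)
'a' @ 3: {1,9,10,11}  (accept∈set)
after full input: {1,9,10,11}  (accept=1 in)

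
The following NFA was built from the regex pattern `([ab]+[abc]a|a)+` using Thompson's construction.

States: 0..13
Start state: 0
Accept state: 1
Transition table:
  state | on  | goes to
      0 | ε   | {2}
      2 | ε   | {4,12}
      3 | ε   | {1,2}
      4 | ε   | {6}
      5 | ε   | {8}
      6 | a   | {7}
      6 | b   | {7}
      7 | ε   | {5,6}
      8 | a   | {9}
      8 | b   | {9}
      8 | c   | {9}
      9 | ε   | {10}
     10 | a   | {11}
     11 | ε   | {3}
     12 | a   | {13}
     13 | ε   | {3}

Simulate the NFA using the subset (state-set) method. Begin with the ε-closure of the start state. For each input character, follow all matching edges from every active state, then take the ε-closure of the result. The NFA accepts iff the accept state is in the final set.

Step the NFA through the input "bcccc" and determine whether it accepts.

Answer: REJECT

Derivation:
initial (ε-close {0}): {0,2,4,6,12}
'b' @ 1: {5,6,7,8}
'c' @ 2: {9,10}
'c' @ 3: {}  — no active states
rest 'cc' ignored (set empty)
final: {}; accept 1 not in set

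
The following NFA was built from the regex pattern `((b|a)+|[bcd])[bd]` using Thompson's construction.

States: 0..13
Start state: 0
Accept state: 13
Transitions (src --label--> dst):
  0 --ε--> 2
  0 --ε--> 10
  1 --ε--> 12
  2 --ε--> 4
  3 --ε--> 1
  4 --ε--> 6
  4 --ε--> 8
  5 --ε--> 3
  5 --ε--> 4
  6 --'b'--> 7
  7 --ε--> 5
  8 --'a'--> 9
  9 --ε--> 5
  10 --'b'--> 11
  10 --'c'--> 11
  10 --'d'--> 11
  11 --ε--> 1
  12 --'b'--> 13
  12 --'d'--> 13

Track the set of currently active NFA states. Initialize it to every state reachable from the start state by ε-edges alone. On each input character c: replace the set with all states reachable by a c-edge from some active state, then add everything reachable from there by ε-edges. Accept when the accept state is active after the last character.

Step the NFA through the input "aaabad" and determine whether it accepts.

S₀ = ε-closure({0}) = {0,2,4,6,8,10}
'a' @ 1: {1,3,4,5,6,8,9,12}
'a' @ 2: {1,3,4,5,6,8,9,12}
'a' @ 3: {1,3,4,5,6,8,9,12}
'b' @ 4: {1,3,4,5,6,7,8,12,13}  ✓accept
'a' @ 5: {1,3,4,5,6,8,9,12}
'd' @ 6: {13}  ✓accept
end set {13} — state 13 in

Answer: ACCEPT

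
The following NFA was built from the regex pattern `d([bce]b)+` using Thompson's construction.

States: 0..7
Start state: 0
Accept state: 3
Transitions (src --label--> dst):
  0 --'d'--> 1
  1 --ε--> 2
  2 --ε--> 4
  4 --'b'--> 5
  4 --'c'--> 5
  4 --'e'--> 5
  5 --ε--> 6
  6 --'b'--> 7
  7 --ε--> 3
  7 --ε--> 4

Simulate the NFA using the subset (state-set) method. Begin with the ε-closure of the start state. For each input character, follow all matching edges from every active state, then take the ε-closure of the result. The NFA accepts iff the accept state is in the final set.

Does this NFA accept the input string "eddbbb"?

start: ε-closure({0}) = {0}
'e' @ 1: {}  — dead — no transitions
rest 'ddbbb' ignored (set empty)
after full input: {}  (accept=3 not in)

Answer: REJECT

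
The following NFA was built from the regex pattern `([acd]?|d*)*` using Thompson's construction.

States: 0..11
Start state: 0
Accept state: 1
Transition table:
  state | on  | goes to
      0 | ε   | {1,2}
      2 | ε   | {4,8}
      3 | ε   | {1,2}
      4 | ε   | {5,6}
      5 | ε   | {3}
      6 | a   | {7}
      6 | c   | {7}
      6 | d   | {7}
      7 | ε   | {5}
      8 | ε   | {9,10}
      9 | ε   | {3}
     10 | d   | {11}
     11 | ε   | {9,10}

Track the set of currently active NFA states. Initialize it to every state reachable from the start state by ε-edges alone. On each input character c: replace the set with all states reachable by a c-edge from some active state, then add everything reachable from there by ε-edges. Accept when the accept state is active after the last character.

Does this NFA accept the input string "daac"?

Answer: ACCEPT

Steps:
S₀ = ε-closure({0}) = {0,1,2,3,4,5,6,8,9,10}
'd' @ 1: {1,2,3,4,5,6,7,8,9,10,11}  [accepting]
'a' @ 2: {1,2,3,4,5,6,7,8,9,10}  [accepting]
'a' @ 3: {1,2,3,4,5,6,7,8,9,10}  [accepting]
'c' @ 4: {1,2,3,4,5,6,7,8,9,10}  [accepting]
after full input: {1,2,3,4,5,6,7,8,9,10}  (accept=1 in)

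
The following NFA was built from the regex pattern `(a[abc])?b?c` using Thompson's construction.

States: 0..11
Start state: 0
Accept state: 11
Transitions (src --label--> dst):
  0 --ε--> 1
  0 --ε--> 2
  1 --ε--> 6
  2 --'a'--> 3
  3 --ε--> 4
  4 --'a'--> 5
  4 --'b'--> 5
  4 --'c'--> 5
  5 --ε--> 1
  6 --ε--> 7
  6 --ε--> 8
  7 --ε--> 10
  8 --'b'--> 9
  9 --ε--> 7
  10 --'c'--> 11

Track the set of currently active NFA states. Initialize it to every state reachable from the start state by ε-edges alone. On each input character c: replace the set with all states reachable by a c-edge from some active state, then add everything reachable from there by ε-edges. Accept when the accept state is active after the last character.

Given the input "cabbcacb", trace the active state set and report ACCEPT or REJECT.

S₀ = ε-closure({0}) = {0,1,2,6,7,8,10}
'c' @ 1: {11}  (accept∈set)
'a' @ 2: {}  — no active states
rest 'bbcacb' ignored (set empty)
after full input: {}  (accept=11 not in)

Answer: REJECT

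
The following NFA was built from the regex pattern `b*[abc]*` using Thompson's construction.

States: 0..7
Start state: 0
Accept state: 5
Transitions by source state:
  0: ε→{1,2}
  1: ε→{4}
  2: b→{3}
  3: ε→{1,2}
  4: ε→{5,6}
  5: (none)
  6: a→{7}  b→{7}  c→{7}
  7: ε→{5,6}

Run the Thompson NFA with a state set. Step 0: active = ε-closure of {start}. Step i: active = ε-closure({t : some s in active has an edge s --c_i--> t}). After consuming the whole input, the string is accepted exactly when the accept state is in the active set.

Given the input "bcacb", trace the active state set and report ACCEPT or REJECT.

S₀ = ε-closure({0}) = {0,1,2,4,5,6}
'b' @ 1: {1,2,3,4,5,6,7}  ✓accept
'c' @ 2: {5,6,7}  ✓accept
'a' @ 3: {5,6,7}  ✓accept
'c' @ 4: {5,6,7}  ✓accept
'b' @ 5: {5,6,7}  ✓accept
after full input: {5,6,7}  (accept=5 in)

Answer: ACCEPT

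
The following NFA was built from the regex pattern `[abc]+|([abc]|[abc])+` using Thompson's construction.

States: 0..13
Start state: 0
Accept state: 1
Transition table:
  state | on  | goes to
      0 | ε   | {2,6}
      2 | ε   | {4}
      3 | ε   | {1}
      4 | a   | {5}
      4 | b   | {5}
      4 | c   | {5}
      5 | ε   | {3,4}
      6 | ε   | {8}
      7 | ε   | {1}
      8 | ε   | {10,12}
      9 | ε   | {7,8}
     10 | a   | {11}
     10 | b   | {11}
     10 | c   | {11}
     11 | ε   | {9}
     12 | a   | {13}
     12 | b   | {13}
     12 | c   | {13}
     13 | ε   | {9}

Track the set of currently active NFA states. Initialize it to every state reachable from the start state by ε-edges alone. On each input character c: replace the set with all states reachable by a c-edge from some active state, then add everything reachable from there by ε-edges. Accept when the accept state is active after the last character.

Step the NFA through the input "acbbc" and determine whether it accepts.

Answer: ACCEPT

Trace:
initial (ε-close {0}): {0,2,4,6,8,10,12}
'a' @ 1: {1,3,4,5,7,8,9,10,11,12,13}  (accept∈set)
'c' @ 2: {1,3,4,5,7,8,9,10,11,12,13}  (accept∈set)
'b' @ 3: {1,3,4,5,7,8,9,10,11,12,13}  (accept∈set)
'b' @ 4: {1,3,4,5,7,8,9,10,11,12,13}  (accept∈set)
'c' @ 5: {1,3,4,5,7,8,9,10,11,12,13}  (accept∈set)
final: {1,3,4,5,7,8,9,10,11,12,13}; accept 1 in set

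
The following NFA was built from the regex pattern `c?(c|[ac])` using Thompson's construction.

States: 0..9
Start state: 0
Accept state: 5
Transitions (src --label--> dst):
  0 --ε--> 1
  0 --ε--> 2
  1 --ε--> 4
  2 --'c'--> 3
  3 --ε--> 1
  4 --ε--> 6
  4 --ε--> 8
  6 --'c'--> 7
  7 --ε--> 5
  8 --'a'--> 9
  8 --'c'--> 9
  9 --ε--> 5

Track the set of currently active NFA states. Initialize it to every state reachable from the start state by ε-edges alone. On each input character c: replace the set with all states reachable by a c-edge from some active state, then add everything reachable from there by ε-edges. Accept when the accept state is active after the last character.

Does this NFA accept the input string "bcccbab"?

start: ε-closure({0}) = {0,1,2,4,6,8}
'b' @ 1: {}  — state set empty
rest 'cccbab' ignored (set empty)
final: {}; accept 5 not in set

Answer: REJECT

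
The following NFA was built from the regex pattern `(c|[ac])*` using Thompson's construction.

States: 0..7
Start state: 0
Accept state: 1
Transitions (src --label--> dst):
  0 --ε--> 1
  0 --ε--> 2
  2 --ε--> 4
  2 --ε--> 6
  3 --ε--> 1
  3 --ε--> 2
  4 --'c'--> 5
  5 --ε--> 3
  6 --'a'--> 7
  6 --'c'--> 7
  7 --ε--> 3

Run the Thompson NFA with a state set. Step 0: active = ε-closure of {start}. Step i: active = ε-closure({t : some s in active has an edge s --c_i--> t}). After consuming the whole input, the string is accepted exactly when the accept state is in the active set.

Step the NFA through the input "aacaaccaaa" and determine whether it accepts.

start: ε-closure({0}) = {0,1,2,4,6}
'a' @ 1: {1,2,3,4,6,7}  (accept∈set)
'a' @ 2: {1,2,3,4,6,7}  (accept∈set)
'c' @ 3: {1,2,3,4,5,6,7}  (accept∈set)
'a' @ 4: {1,2,3,4,6,7}  (accept∈set)
'a' @ 5: {1,2,3,4,6,7}  (accept∈set)
'c' @ 6: {1,2,3,4,5,6,7}  (accept∈set)
'c' @ 7: {1,2,3,4,5,6,7}  (accept∈set)
'a' @ 8: {1,2,3,4,6,7}  (accept∈set)
'a' @ 9: {1,2,3,4,6,7}  (accept∈set)
'a' @ 10: {1,2,3,4,6,7}  (accept∈set)
final: {1,2,3,4,6,7}; accept 1 in set

Answer: ACCEPT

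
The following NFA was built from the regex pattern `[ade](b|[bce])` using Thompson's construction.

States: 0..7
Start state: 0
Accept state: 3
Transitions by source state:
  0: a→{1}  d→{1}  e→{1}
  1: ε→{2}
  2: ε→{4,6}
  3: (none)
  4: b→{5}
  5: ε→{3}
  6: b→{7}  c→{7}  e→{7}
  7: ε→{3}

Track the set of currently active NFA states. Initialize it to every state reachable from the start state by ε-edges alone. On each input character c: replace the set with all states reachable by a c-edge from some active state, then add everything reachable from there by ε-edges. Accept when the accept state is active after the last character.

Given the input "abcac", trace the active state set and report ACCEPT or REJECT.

S₀ = ε-closure({0}) = {0}
'a' @ 1: {1,2,4,6}
'b' @ 2: {3,5,7}  (accept∈set)
'c' @ 3: {}  — dead — no transitions
rest 'ac' ignored (set empty)
final: {}; accept 3 not in set

Answer: REJECT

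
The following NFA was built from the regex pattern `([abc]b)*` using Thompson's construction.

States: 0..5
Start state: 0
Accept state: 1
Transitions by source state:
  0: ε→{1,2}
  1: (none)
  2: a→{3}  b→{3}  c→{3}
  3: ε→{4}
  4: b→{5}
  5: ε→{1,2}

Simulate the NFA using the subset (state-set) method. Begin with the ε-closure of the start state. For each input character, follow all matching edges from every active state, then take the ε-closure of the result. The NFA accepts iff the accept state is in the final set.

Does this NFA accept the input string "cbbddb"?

Answer: REJECT

Steps:
S₀ = ε-closure({0}) = {0,1,2}
'c' @ 1: {3,4}
'b' @ 2: {1,2,5}  (accept∈set)
'b' @ 3: {3,4}
'd' @ 4: {}  — state set empty
rest 'db' ignored (set empty)
end set {} — state 1 not in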